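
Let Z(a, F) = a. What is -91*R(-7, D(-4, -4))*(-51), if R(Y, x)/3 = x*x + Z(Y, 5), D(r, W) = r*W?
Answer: 3466827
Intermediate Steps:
D(r, W) = W*r
R(Y, x) = 3*Y + 3*x**2 (R(Y, x) = 3*(x*x + Y) = 3*(x**2 + Y) = 3*(Y + x**2) = 3*Y + 3*x**2)
-91*R(-7, D(-4, -4))*(-51) = -91*(3*(-7) + 3*(-4*(-4))**2)*(-51) = -91*(-21 + 3*16**2)*(-51) = -91*(-21 + 3*256)*(-51) = -91*(-21 + 768)*(-51) = -91*747*(-51) = -67977*(-51) = 3466827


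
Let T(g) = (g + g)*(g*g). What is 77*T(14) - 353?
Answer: 422223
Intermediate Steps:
T(g) = 2*g³ (T(g) = (2*g)*g² = 2*g³)
77*T(14) - 353 = 77*(2*14³) - 353 = 77*(2*2744) - 353 = 77*5488 - 353 = 422576 - 353 = 422223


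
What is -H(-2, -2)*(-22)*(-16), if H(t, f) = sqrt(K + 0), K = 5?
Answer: -352*sqrt(5) ≈ -787.10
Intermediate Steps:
H(t, f) = sqrt(5) (H(t, f) = sqrt(5 + 0) = sqrt(5))
-H(-2, -2)*(-22)*(-16) = -sqrt(5)*(-22)*(-16) = -(-22*sqrt(5))*(-16) = -352*sqrt(5)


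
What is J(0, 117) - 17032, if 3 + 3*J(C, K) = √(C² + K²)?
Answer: -16994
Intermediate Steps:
J(C, K) = -1 + √(C² + K²)/3
J(0, 117) - 17032 = (-1 + √(0² + 117²)/3) - 17032 = (-1 + √(0 + 13689)/3) - 17032 = (-1 + √13689/3) - 17032 = (-1 + (⅓)*117) - 17032 = (-1 + 39) - 17032 = 38 - 17032 = -16994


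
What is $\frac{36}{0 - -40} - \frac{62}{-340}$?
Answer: $\frac{92}{85} \approx 1.0824$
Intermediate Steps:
$\frac{36}{0 - -40} - \frac{62}{-340} = \frac{36}{0 + 40} - - \frac{31}{170} = \frac{36}{40} + \frac{31}{170} = 36 \cdot \frac{1}{40} + \frac{31}{170} = \frac{9}{10} + \frac{31}{170} = \frac{92}{85}$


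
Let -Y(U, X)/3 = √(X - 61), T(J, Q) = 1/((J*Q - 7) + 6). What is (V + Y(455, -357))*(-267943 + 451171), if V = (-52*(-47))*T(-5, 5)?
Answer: -17223432 - 549684*I*√418 ≈ -1.7223e+7 - 1.1238e+7*I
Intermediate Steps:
T(J, Q) = 1/(-1 + J*Q) (T(J, Q) = 1/((-7 + J*Q) + 6) = 1/(-1 + J*Q))
Y(U, X) = -3*√(-61 + X) (Y(U, X) = -3*√(X - 61) = -3*√(-61 + X))
V = -94 (V = (-52*(-47))/(-1 - 5*5) = 2444/(-1 - 25) = 2444/(-26) = 2444*(-1/26) = -94)
(V + Y(455, -357))*(-267943 + 451171) = (-94 - 3*√(-61 - 357))*(-267943 + 451171) = (-94 - 3*I*√418)*183228 = -17223432 - 549684*I*√418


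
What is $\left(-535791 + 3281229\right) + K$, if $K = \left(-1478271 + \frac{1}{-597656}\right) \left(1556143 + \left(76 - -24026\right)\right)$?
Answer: $- \frac{1396140917855697037}{597656} \approx -2.336 \cdot 10^{12}$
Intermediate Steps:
$K = - \frac{1396142558683190365}{597656}$ ($K = \left(-1478271 - \frac{1}{597656}\right) \left(1556143 + \left(76 + 24026\right)\right) = - \frac{883497532777 \left(1556143 + 24102\right)}{597656} = \left(- \frac{883497532777}{597656}\right) 1580245 = - \frac{1396142558683190365}{597656} \approx -2.336 \cdot 10^{12}$)
$\left(-535791 + 3281229\right) + K = \left(-535791 + 3281229\right) - \frac{1396142558683190365}{597656} = 2745438 - \frac{1396142558683190365}{597656} = - \frac{1396140917855697037}{597656}$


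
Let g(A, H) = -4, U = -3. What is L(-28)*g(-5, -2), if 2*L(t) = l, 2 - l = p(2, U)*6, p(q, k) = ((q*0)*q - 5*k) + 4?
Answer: 224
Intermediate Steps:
p(q, k) = 4 - 5*k (p(q, k) = (0*q - 5*k) + 4 = (0 - 5*k) + 4 = -5*k + 4 = 4 - 5*k)
l = -112 (l = 2 - (4 - 5*(-3))*6 = 2 - (4 + 15)*6 = 2 - 19*6 = 2 - 1*114 = 2 - 114 = -112)
L(t) = -56 (L(t) = (½)*(-112) = -56)
L(-28)*g(-5, -2) = -56*(-4) = 224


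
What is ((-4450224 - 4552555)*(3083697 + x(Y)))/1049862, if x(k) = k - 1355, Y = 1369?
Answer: -27761968632869/1049862 ≈ -2.6443e+7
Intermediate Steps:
x(k) = -1355 + k
((-4450224 - 4552555)*(3083697 + x(Y)))/1049862 = ((-4450224 - 4552555)*(3083697 + (-1355 + 1369)))/1049862 = -9002779*(3083697 + 14)*(1/1049862) = -9002779*3083711*(1/1049862) = -27761968632869*1/1049862 = -27761968632869/1049862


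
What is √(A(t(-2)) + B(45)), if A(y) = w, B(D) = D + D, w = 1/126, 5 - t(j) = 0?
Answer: √158774/42 ≈ 9.4872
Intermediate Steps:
t(j) = 5 (t(j) = 5 - 1*0 = 5 + 0 = 5)
w = 1/126 ≈ 0.0079365
B(D) = 2*D
A(y) = 1/126
√(A(t(-2)) + B(45)) = √(1/126 + 2*45) = √(1/126 + 90) = √(11341/126) = √158774/42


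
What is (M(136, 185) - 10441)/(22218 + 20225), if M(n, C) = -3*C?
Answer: -10996/42443 ≈ -0.25908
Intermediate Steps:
(M(136, 185) - 10441)/(22218 + 20225) = (-3*185 - 10441)/(22218 + 20225) = (-555 - 10441)/42443 = -10996*1/42443 = -10996/42443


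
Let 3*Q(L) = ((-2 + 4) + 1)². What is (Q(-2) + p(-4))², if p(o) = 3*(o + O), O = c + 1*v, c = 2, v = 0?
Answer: 9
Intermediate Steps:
Q(L) = 3 (Q(L) = ((-2 + 4) + 1)²/3 = (2 + 1)²/3 = (⅓)*3² = (⅓)*9 = 3)
O = 2 (O = 2 + 1*0 = 2 + 0 = 2)
p(o) = 6 + 3*o (p(o) = 3*(o + 2) = 3*(2 + o) = 6 + 3*o)
(Q(-2) + p(-4))² = (3 + (6 + 3*(-4)))² = (3 + (6 - 12))² = (3 - 6)² = (-3)² = 9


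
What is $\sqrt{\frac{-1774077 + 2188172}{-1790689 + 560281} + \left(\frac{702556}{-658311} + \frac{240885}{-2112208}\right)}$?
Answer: $\frac{i \sqrt{53562999360058024661884603880959}}{5940519880099308} \approx 1.232 i$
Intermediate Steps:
$\sqrt{\frac{-1774077 + 2188172}{-1790689 + 560281} + \left(\frac{702556}{-658311} + \frac{240885}{-2112208}\right)} = \sqrt{\frac{414095}{-1230408} + \left(702556 \left(- \frac{1}{658311}\right) + 240885 \left(- \frac{1}{2112208}\right)\right)} = \sqrt{414095 \left(- \frac{1}{1230408}\right) - \frac{1642521648883}{1390489760688}} = \sqrt{- \frac{414095}{1230408} - \frac{1642521648883}{1390489760688}} = \sqrt{- \frac{108198609767122151}{71286238561191696}} = \frac{i \sqrt{53562999360058024661884603880959}}{5940519880099308}$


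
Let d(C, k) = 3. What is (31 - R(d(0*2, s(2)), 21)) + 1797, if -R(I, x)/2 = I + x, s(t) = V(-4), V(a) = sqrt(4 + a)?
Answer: 1876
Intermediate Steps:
s(t) = 0 (s(t) = sqrt(4 - 4) = sqrt(0) = 0)
R(I, x) = -2*I - 2*x (R(I, x) = -2*(I + x) = -2*I - 2*x)
(31 - R(d(0*2, s(2)), 21)) + 1797 = (31 - (-2*3 - 2*21)) + 1797 = (31 - (-6 - 42)) + 1797 = (31 - 1*(-48)) + 1797 = (31 + 48) + 1797 = 79 + 1797 = 1876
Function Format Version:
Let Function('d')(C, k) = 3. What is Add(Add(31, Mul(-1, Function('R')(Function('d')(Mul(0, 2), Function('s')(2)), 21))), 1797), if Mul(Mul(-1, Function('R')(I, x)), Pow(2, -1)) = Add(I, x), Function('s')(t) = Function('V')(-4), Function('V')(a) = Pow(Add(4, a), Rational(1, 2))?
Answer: 1876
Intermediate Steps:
Function('s')(t) = 0 (Function('s')(t) = Pow(Add(4, -4), Rational(1, 2)) = Pow(0, Rational(1, 2)) = 0)
Function('R')(I, x) = Add(Mul(-2, I), Mul(-2, x)) (Function('R')(I, x) = Mul(-2, Add(I, x)) = Add(Mul(-2, I), Mul(-2, x)))
Add(Add(31, Mul(-1, Function('R')(Function('d')(Mul(0, 2), Function('s')(2)), 21))), 1797) = Add(Add(31, Mul(-1, Add(Mul(-2, 3), Mul(-2, 21)))), 1797) = Add(Add(31, Mul(-1, Add(-6, -42))), 1797) = Add(Add(31, Mul(-1, -48)), 1797) = Add(Add(31, 48), 1797) = Add(79, 1797) = 1876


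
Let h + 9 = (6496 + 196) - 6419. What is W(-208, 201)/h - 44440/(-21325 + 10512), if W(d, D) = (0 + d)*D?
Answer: -1667946/10813 ≈ -154.25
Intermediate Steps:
W(d, D) = D*d (W(d, D) = d*D = D*d)
h = 264 (h = -9 + ((6496 + 196) - 6419) = -9 + (6692 - 6419) = -9 + 273 = 264)
W(-208, 201)/h - 44440/(-21325 + 10512) = (201*(-208))/264 - 44440/(-21325 + 10512) = -41808*1/264 - 44440/(-10813) = -1742/11 - 44440*(-1/10813) = -1742/11 + 4040/983 = -1667946/10813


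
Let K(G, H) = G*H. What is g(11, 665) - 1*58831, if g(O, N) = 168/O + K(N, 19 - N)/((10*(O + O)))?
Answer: -1336905/22 ≈ -60768.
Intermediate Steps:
g(O, N) = 168/O + N*(19 - N)/(20*O) (g(O, N) = 168/O + (N*(19 - N))/((10*(O + O))) = 168/O + (N*(19 - N))/((10*(2*O))) = 168/O + (N*(19 - N))/((20*O)) = 168/O + (N*(19 - N))*(1/(20*O)) = 168/O + N*(19 - N)/(20*O))
g(11, 665) - 1*58831 = (1/20)*(3360 - 1*665*(-19 + 665))/11 - 1*58831 = (1/20)*(1/11)*(3360 - 1*665*646) - 58831 = (1/20)*(1/11)*(3360 - 429590) - 58831 = (1/20)*(1/11)*(-426230) - 58831 = -42623/22 - 58831 = -1336905/22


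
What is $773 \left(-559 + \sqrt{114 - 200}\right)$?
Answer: $-432107 + 773 i \sqrt{86} \approx -4.3211 \cdot 10^{5} + 7168.5 i$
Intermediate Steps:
$773 \left(-559 + \sqrt{114 - 200}\right) = 773 \left(-559 + \sqrt{-86}\right) = 773 \left(-559 + i \sqrt{86}\right) = -432107 + 773 i \sqrt{86}$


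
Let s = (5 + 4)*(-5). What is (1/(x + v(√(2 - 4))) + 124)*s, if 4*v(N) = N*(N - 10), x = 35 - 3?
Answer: 90*(-3907*I - 310*√2)/(5*√2 + 63*I) ≈ -5581.4 - 0.15835*I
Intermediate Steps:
x = 32
s = -45 (s = 9*(-5) = -45)
v(N) = N*(-10 + N)/4 (v(N) = (N*(N - 10))/4 = (N*(-10 + N))/4 = N*(-10 + N)/4)
(1/(x + v(√(2 - 4))) + 124)*s = (1/(32 + √(2 - 4)*(-10 + √(2 - 4))/4) + 124)*(-45) = (1/(32 + √(-2)*(-10 + √(-2))/4) + 124)*(-45) = (1/(32 + (I*√2)*(-10 + I*√2)/4) + 124)*(-45) = (1/(32 + I*√2*(-10 + I*√2)/4) + 124)*(-45) = (124 + 1/(32 + I*√2*(-10 + I*√2)/4))*(-45) = -5580 - 45/(32 + I*√2*(-10 + I*√2)/4)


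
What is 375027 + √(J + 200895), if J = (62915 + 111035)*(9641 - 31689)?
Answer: 375027 + I*√3835048705 ≈ 3.7503e+5 + 61928.0*I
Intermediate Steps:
J = -3835249600 (J = 173950*(-22048) = -3835249600)
375027 + √(J + 200895) = 375027 + √(-3835249600 + 200895) = 375027 + √(-3835048705) = 375027 + I*√3835048705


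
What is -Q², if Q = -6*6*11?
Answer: -156816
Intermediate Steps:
Q = -396 (Q = -36*11 = -396)
-Q² = -1*(-396)² = -1*156816 = -156816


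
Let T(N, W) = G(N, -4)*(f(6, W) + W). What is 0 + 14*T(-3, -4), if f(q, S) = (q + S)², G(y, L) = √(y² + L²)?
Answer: 0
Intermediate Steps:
G(y, L) = √(L² + y²)
f(q, S) = (S + q)²
T(N, W) = √(16 + N²)*(W + (6 + W)²) (T(N, W) = √((-4)² + N²)*((W + 6)² + W) = √(16 + N²)*((6 + W)² + W) = √(16 + N²)*(W + (6 + W)²))
0 + 14*T(-3, -4) = 0 + 14*(√(16 + (-3)²)*(-4 + (6 - 4)²)) = 0 + 14*(√(16 + 9)*(-4 + 2²)) = 0 + 14*(√25*(-4 + 4)) = 0 + 14*(5*0) = 0 + 14*0 = 0 + 0 = 0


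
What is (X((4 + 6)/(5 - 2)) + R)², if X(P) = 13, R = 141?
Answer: 23716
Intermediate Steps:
(X((4 + 6)/(5 - 2)) + R)² = (13 + 141)² = 154² = 23716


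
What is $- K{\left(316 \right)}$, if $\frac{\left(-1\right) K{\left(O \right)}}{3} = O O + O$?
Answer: $300516$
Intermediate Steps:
$K{\left(O \right)} = - 3 O - 3 O^{2}$ ($K{\left(O \right)} = - 3 \left(O O + O\right) = - 3 \left(O^{2} + O\right) = - 3 \left(O + O^{2}\right) = - 3 O - 3 O^{2}$)
$- K{\left(316 \right)} = - \left(-3\right) 316 \left(1 + 316\right) = - \left(-3\right) 316 \cdot 317 = \left(-1\right) \left(-300516\right) = 300516$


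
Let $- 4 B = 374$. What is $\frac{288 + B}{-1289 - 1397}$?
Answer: $- \frac{389}{5372} \approx -0.072412$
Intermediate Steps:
$B = - \frac{187}{2}$ ($B = \left(- \frac{1}{4}\right) 374 = - \frac{187}{2} \approx -93.5$)
$\frac{288 + B}{-1289 - 1397} = \frac{288 - \frac{187}{2}}{-1289 - 1397} = \frac{389}{2 \left(-2686\right)} = \frac{389}{2} \left(- \frac{1}{2686}\right) = - \frac{389}{5372}$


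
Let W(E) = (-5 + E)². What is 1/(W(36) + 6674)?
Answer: 1/7635 ≈ 0.00013098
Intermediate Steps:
1/(W(36) + 6674) = 1/((-5 + 36)² + 6674) = 1/(31² + 6674) = 1/(961 + 6674) = 1/7635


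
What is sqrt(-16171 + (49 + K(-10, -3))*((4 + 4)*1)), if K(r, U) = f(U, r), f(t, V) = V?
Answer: I*sqrt(15859) ≈ 125.93*I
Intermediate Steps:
K(r, U) = r
sqrt(-16171 + (49 + K(-10, -3))*((4 + 4)*1)) = sqrt(-16171 + (49 - 10)*((4 + 4)*1)) = sqrt(-16171 + 39*(8*1)) = sqrt(-16171 + 39*8) = sqrt(-16171 + 312) = sqrt(-15859) = I*sqrt(15859)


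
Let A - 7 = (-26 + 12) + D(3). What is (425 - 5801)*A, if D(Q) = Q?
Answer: 21504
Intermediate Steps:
A = -4 (A = 7 + ((-26 + 12) + 3) = 7 + (-14 + 3) = 7 - 11 = -4)
(425 - 5801)*A = (425 - 5801)*(-4) = -5376*(-4) = 21504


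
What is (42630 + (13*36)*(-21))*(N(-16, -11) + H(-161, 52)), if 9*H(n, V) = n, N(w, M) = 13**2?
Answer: 14870240/3 ≈ 4.9567e+6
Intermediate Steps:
N(w, M) = 169
H(n, V) = n/9
(42630 + (13*36)*(-21))*(N(-16, -11) + H(-161, 52)) = (42630 + (13*36)*(-21))*(169 + (1/9)*(-161)) = (42630 + 468*(-21))*(169 - 161/9) = (42630 - 9828)*(1360/9) = 32802*(1360/9) = 14870240/3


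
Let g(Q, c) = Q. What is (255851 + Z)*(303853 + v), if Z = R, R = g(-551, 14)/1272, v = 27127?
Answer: 26928691753145/318 ≈ 8.4681e+10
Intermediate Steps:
R = -551/1272 ≈ -0.43318
Z = -551/1272 ≈ -0.43318
(255851 + Z)*(303853 + v) = (255851 - 551/1272)*(303853 + 27127) = (325441921/1272)*330980 = 26928691753145/318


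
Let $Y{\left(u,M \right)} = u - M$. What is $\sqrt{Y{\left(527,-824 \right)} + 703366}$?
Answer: $\sqrt{704717} \approx 839.47$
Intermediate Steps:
$\sqrt{Y{\left(527,-824 \right)} + 703366} = \sqrt{\left(527 - -824\right) + 703366} = \sqrt{\left(527 + 824\right) + 703366} = \sqrt{1351 + 703366} = \sqrt{704717}$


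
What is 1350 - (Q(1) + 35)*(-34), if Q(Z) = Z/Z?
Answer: 2574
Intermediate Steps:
Q(Z) = 1
1350 - (Q(1) + 35)*(-34) = 1350 - (1 + 35)*(-34) = 1350 - 36*(-34) = 1350 - 1*(-1224) = 1350 + 1224 = 2574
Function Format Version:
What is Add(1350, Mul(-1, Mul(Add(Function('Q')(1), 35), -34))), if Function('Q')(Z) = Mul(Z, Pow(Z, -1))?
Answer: 2574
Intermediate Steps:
Function('Q')(Z) = 1
Add(1350, Mul(-1, Mul(Add(Function('Q')(1), 35), -34))) = Add(1350, Mul(-1, Mul(Add(1, 35), -34))) = Add(1350, Mul(-1, Mul(36, -34))) = Add(1350, Mul(-1, -1224)) = Add(1350, 1224) = 2574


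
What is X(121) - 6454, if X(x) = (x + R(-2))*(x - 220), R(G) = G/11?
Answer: -18415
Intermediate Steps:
R(G) = G/11 (R(G) = G*(1/11) = G/11)
X(x) = (-220 + x)*(-2/11 + x) (X(x) = (x + (1/11)*(-2))*(x - 220) = (x - 2/11)*(-220 + x) = (-2/11 + x)*(-220 + x) = (-220 + x)*(-2/11 + x))
X(121) - 6454 = (40 + 121² - 2422/11*121) - 6454 = (40 + 14641 - 26642) - 6454 = -11961 - 6454 = -18415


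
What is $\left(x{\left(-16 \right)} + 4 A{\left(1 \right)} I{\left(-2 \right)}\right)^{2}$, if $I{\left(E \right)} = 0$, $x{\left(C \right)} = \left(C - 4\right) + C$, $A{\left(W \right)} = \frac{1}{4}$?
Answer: $1296$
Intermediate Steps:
$A{\left(W \right)} = \frac{1}{4}$
$x{\left(C \right)} = -4 + 2 C$ ($x{\left(C \right)} = \left(-4 + C\right) + C = -4 + 2 C$)
$\left(x{\left(-16 \right)} + 4 A{\left(1 \right)} I{\left(-2 \right)}\right)^{2} = \left(\left(-4 + 2 \left(-16\right)\right) + 4 \cdot \frac{1}{4} \cdot 0\right)^{2} = \left(\left(-4 - 32\right) + 1 \cdot 0\right)^{2} = \left(-36 + 0\right)^{2} = \left(-36\right)^{2} = 1296$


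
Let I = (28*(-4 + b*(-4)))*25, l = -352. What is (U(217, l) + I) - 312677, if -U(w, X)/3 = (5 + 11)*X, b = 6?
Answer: -315381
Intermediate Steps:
U(w, X) = -48*X (U(w, X) = -3*(5 + 11)*X = -48*X)
I = -19600 (I = (28*(-4 + 6*(-4)))*25 = (28*(-4 - 24))*25 = (28*(-28))*25 = -784*25 = -19600)
(U(217, l) + I) - 312677 = (-48*(-352) - 19600) - 312677 = (16896 - 19600) - 312677 = -2704 - 312677 = -315381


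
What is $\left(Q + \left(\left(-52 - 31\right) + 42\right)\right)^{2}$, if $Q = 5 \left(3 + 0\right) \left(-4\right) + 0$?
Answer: $10201$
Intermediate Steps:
$Q = -60$ ($Q = 5 \cdot 3 \left(-4\right) + 0 = 15 \left(-4\right) + 0 = -60 + 0 = -60$)
$\left(Q + \left(\left(-52 - 31\right) + 42\right)\right)^{2} = \left(-60 + \left(\left(-52 - 31\right) + 42\right)\right)^{2} = \left(-60 + \left(-83 + 42\right)\right)^{2} = \left(-60 - 41\right)^{2} = \left(-101\right)^{2} = 10201$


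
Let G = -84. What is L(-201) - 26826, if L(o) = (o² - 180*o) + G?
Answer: 49671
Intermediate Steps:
L(o) = -84 + o² - 180*o (L(o) = (o² - 180*o) - 84 = -84 + o² - 180*o)
L(-201) - 26826 = (-84 + (-201)² - 180*(-201)) - 26826 = (-84 + 40401 + 36180) - 26826 = 76497 - 26826 = 49671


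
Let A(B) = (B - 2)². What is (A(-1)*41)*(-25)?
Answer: -9225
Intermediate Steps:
A(B) = (-2 + B)²
(A(-1)*41)*(-25) = ((-2 - 1)²*41)*(-25) = ((-3)²*41)*(-25) = (9*41)*(-25) = 369*(-25) = -9225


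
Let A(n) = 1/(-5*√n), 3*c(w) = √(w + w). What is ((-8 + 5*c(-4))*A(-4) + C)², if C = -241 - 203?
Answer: (6660 + 5*√2 + 12*I)²/225 ≈ 1.9755e+5 + 711.15*I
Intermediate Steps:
c(w) = √2*√w/3 (c(w) = √(w + w)/3 = √(2*w)/3 = (√2*√w)/3 = √2*√w/3)
C = -444
A(n) = -1/(5*√n)
((-8 + 5*c(-4))*A(-4) + C)² = ((-8 + 5*(√2*√(-4)/3))*(-(-1)*I/10) - 444)² = ((-8 + 5*(√2*(2*I)/3))*(-(-1)*I/10) - 444)² = ((-8 + 5*(2*I*√2/3))*(I/10) - 444)² = ((-8 + 10*I*√2/3)*(I/10) - 444)² = (I*(-8 + 10*I*√2/3)/10 - 444)² = (-444 + I*(-8 + 10*I*√2/3)/10)²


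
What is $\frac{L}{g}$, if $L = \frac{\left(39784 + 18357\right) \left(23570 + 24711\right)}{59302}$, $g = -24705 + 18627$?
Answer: $- \frac{2807105621}{360437556} \approx -7.788$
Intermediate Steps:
$g = -6078$
$L = \frac{2807105621}{59302}$ ($L = 58141 \cdot 48281 \cdot \frac{1}{59302} = 2807105621 \cdot \frac{1}{59302} = \frac{2807105621}{59302} \approx 47336.0$)
$\frac{L}{g} = \frac{2807105621}{59302 \left(-6078\right)} = \frac{2807105621}{59302} \left(- \frac{1}{6078}\right) = - \frac{2807105621}{360437556}$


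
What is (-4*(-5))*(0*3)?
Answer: 0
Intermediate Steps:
(-4*(-5))*(0*3) = 20*0 = 0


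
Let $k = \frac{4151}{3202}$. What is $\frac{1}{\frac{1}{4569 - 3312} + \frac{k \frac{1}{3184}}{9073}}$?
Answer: $\frac{116273454394848}{92505977071} \approx 1256.9$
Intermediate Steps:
$k = \frac{4151}{3202}$ ($k = 4151 \cdot \frac{1}{3202} = \frac{4151}{3202} \approx 1.2964$)
$\frac{1}{\frac{1}{4569 - 3312} + \frac{k \frac{1}{3184}}{9073}} = \frac{1}{\frac{1}{4569 - 3312} + \frac{\frac{4151}{3202} \cdot \frac{1}{3184}}{9073}} = \frac{1}{\frac{1}{1257} + \frac{4151}{3202} \cdot \frac{1}{3184} \cdot \frac{1}{9073}} = \frac{1}{\frac{1}{1257} + \frac{4151}{10195168} \cdot \frac{1}{9073}} = \frac{1}{\frac{1}{1257} + \frac{4151}{92500759264}} = \frac{1}{\frac{92505977071}{116273454394848}} = \frac{116273454394848}{92505977071}$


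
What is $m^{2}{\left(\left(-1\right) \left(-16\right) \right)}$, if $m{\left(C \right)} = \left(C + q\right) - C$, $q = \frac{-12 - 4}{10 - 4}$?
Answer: $\frac{64}{9} \approx 7.1111$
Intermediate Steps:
$q = - \frac{8}{3}$ ($q = \frac{-12 - 4}{6} = \left(-12 - 4\right) \frac{1}{6} = \left(-16\right) \frac{1}{6} = - \frac{8}{3} \approx -2.6667$)
$m{\left(C \right)} = - \frac{8}{3}$ ($m{\left(C \right)} = \left(C - \frac{8}{3}\right) - C = \left(- \frac{8}{3} + C\right) - C = - \frac{8}{3}$)
$m^{2}{\left(\left(-1\right) \left(-16\right) \right)} = \left(- \frac{8}{3}\right)^{2} = \frac{64}{9}$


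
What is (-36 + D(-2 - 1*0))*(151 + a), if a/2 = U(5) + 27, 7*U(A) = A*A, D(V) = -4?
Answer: -59400/7 ≈ -8485.7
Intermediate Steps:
U(A) = A²/7 (U(A) = (A*A)/7 = A²/7)
a = 428/7 (a = 2*((⅐)*5² + 27) = 2*((⅐)*25 + 27) = 2*(25/7 + 27) = 2*(214/7) = 428/7 ≈ 61.143)
(-36 + D(-2 - 1*0))*(151 + a) = (-36 - 4)*(151 + 428/7) = -40*1485/7 = -59400/7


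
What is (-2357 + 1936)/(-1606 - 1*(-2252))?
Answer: -421/646 ≈ -0.65170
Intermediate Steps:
(-2357 + 1936)/(-1606 - 1*(-2252)) = -421/(-1606 + 2252) = -421/646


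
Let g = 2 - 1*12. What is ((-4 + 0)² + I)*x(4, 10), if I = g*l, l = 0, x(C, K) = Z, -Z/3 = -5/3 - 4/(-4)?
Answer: 32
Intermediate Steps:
Z = 2 (Z = -3*(-5/3 - 4/(-4)) = -3*(-5*⅓ - 4*(-¼)) = -3*(-5/3 + 1) = -3*(-⅔) = 2)
x(C, K) = 2
g = -10 (g = 2 - 12 = -10)
I = 0 (I = -10*0 = 0)
((-4 + 0)² + I)*x(4, 10) = ((-4 + 0)² + 0)*2 = ((-4)² + 0)*2 = (16 + 0)*2 = 16*2 = 32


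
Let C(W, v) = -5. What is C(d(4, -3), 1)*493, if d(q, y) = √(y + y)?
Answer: -2465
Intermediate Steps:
d(q, y) = √2*√y (d(q, y) = √(2*y) = √2*√y)
C(d(4, -3), 1)*493 = -5*493 = -2465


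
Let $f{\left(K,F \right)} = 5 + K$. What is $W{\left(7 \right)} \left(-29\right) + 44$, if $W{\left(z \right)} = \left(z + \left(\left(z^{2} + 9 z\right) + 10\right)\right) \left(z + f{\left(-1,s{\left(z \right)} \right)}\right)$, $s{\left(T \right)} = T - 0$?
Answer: $-41107$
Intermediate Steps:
$s{\left(T \right)} = T$ ($s{\left(T \right)} = T + 0 = T$)
$W{\left(z \right)} = \left(4 + z\right) \left(10 + z^{2} + 10 z\right)$ ($W{\left(z \right)} = \left(z + \left(\left(z^{2} + 9 z\right) + 10\right)\right) \left(z + \left(5 - 1\right)\right) = \left(z + \left(10 + z^{2} + 9 z\right)\right) \left(z + 4\right) = \left(10 + z^{2} + 10 z\right) \left(4 + z\right) = \left(4 + z\right) \left(10 + z^{2} + 10 z\right)$)
$W{\left(7 \right)} \left(-29\right) + 44 = \left(40 + 7^{3} + 14 \cdot 7^{2} + 50 \cdot 7\right) \left(-29\right) + 44 = \left(40 + 343 + 14 \cdot 49 + 350\right) \left(-29\right) + 44 = \left(40 + 343 + 686 + 350\right) \left(-29\right) + 44 = 1419 \left(-29\right) + 44 = -41151 + 44 = -41107$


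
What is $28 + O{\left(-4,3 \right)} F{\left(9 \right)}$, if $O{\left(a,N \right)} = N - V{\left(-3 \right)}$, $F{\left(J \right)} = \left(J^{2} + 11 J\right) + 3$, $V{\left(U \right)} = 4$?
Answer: $-155$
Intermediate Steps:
$F{\left(J \right)} = 3 + J^{2} + 11 J$
$O{\left(a,N \right)} = -4 + N$ ($O{\left(a,N \right)} = N - 4 = -4 + N$)
$28 + O{\left(-4,3 \right)} F{\left(9 \right)} = 28 + \left(-4 + 3\right) \left(3 + 9^{2} + 11 \cdot 9\right) = 28 - \left(3 + 81 + 99\right) = 28 - 183 = -155$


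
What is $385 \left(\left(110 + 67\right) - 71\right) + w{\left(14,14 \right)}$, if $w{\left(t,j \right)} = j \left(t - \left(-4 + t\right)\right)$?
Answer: $40866$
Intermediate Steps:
$w{\left(t,j \right)} = 4 j$ ($w{\left(t,j \right)} = j 4 = 4 j$)
$385 \left(\left(110 + 67\right) - 71\right) + w{\left(14,14 \right)} = 385 \left(\left(110 + 67\right) - 71\right) + 4 \cdot 14 = 385 \left(177 - 71\right) + 56 = 385 \cdot 106 + 56 = 40810 + 56 = 40866$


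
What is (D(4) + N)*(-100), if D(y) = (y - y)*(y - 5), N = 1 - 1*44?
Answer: 4300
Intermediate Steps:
N = -43 (N = 1 - 44 = -43)
D(y) = 0 (D(y) = 0*(-5 + y) = 0)
(D(4) + N)*(-100) = (0 - 43)*(-100) = -43*(-100) = 4300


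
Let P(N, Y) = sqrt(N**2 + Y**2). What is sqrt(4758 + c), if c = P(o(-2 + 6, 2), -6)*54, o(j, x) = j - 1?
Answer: sqrt(4758 + 162*sqrt(5)) ≈ 71.556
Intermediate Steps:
o(j, x) = -1 + j
c = 162*sqrt(5) (c = sqrt((-1 + (-2 + 6))**2 + (-6)**2)*54 = sqrt((-1 + 4)**2 + 36)*54 = sqrt(3**2 + 36)*54 = sqrt(9 + 36)*54 = sqrt(45)*54 = (3*sqrt(5))*54 = 162*sqrt(5) ≈ 362.24)
sqrt(4758 + c) = sqrt(4758 + 162*sqrt(5))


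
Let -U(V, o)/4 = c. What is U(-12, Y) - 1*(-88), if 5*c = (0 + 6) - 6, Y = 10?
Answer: 88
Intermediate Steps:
c = 0 (c = ((0 + 6) - 6)/5 = (6 - 6)/5 = (⅕)*0 = 0)
U(V, o) = 0 (U(V, o) = -4*0 = 0)
U(-12, Y) - 1*(-88) = 0 - 1*(-88) = 0 + 88 = 88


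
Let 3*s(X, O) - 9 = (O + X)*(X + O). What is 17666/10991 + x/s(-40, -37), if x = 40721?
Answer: 1447594241/65264558 ≈ 22.180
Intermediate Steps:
s(X, O) = 3 + (O + X)²/3 (s(X, O) = 3 + ((O + X)*(X + O))/3 = 3 + ((O + X)*(O + X))/3 = 3 + (O + X)²/3)
17666/10991 + x/s(-40, -37) = 17666/10991 + 40721/(3 + (-37 - 40)²/3) = 17666*(1/10991) + 40721/(3 + (⅓)*(-77)²) = 17666/10991 + 40721/(3 + (⅓)*5929) = 17666/10991 + 40721/(3 + 5929/3) = 17666/10991 + 40721/(5938/3) = 17666/10991 + 40721*(3/5938) = 17666/10991 + 122163/5938 = 1447594241/65264558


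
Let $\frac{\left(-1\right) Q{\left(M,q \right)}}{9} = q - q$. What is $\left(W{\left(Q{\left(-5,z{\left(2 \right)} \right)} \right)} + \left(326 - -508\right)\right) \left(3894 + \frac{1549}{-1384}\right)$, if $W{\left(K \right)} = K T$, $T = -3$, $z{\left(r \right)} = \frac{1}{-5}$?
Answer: $\frac{2246690499}{692} \approx 3.2467 \cdot 10^{6}$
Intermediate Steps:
$z{\left(r \right)} = - \frac{1}{5}$
$Q{\left(M,q \right)} = 0$ ($Q{\left(M,q \right)} = - 9 \left(q - q\right) = \left(-9\right) 0 = 0$)
$W{\left(K \right)} = - 3 K$ ($W{\left(K \right)} = K \left(-3\right) = - 3 K$)
$\left(W{\left(Q{\left(-5,z{\left(2 \right)} \right)} \right)} + \left(326 - -508\right)\right) \left(3894 + \frac{1549}{-1384}\right) = \left(\left(-3\right) 0 + \left(326 - -508\right)\right) \left(3894 + \frac{1549}{-1384}\right) = \left(0 + \left(326 + 508\right)\right) \left(3894 + 1549 \left(- \frac{1}{1384}\right)\right) = \left(0 + 834\right) \left(3894 - \frac{1549}{1384}\right) = 834 \cdot \frac{5387747}{1384} = \frac{2246690499}{692}$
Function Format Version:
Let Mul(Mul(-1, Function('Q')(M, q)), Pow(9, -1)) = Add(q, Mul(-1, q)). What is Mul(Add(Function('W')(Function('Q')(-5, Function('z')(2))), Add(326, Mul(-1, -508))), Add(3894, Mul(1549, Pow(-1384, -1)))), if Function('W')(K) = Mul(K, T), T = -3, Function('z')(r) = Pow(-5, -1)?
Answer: Rational(2246690499, 692) ≈ 3.2467e+6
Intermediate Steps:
Function('z')(r) = Rational(-1, 5)
Function('Q')(M, q) = 0 (Function('Q')(M, q) = Mul(-9, Add(q, Mul(-1, q))) = Mul(-9, 0) = 0)
Function('W')(K) = Mul(-3, K) (Function('W')(K) = Mul(K, -3) = Mul(-3, K))
Mul(Add(Function('W')(Function('Q')(-5, Function('z')(2))), Add(326, Mul(-1, -508))), Add(3894, Mul(1549, Pow(-1384, -1)))) = Mul(Add(Mul(-3, 0), Add(326, Mul(-1, -508))), Add(3894, Mul(1549, Pow(-1384, -1)))) = Mul(Add(0, Add(326, 508)), Add(3894, Mul(1549, Rational(-1, 1384)))) = Mul(Add(0, 834), Add(3894, Rational(-1549, 1384))) = Mul(834, Rational(5387747, 1384)) = Rational(2246690499, 692)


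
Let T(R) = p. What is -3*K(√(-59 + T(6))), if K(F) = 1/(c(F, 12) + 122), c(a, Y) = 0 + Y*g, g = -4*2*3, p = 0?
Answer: 3/166 ≈ 0.018072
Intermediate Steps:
T(R) = 0
g = -24 (g = -8*3 = -24)
c(a, Y) = -24*Y (c(a, Y) = 0 + Y*(-24) = 0 - 24*Y = -24*Y)
K(F) = -1/166 (K(F) = 1/(-24*12 + 122) = 1/(-288 + 122) = 1/(-166) = -1/166)
-3*K(√(-59 + T(6))) = -3*(-1/166) = 3/166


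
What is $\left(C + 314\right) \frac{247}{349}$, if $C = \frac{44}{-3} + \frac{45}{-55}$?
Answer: $\frac{2433197}{11517} \approx 211.27$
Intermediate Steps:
$C = - \frac{511}{33}$ ($C = 44 \left(- \frac{1}{3}\right) + 45 \left(- \frac{1}{55}\right) = - \frac{44}{3} - \frac{9}{11} = - \frac{511}{33} \approx -15.485$)
$\left(C + 314\right) \frac{247}{349} = \left(- \frac{511}{33} + 314\right) \frac{247}{349} = \frac{9851 \cdot 247 \cdot \frac{1}{349}}{33} = \frac{9851}{33} \cdot \frac{247}{349} = \frac{2433197}{11517}$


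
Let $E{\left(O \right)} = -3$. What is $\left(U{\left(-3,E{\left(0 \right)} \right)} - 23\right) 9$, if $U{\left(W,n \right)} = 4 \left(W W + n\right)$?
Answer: $9$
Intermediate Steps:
$U{\left(W,n \right)} = 4 n + 4 W^{2}$ ($U{\left(W,n \right)} = 4 \left(W^{2} + n\right) = 4 \left(n + W^{2}\right) = 4 n + 4 W^{2}$)
$\left(U{\left(-3,E{\left(0 \right)} \right)} - 23\right) 9 = \left(\left(4 \left(-3\right) + 4 \left(-3\right)^{2}\right) - 23\right) 9 = \left(\left(-12 + 4 \cdot 9\right) - 23\right) 9 = \left(\left(-12 + 36\right) - 23\right) 9 = \left(24 - 23\right) 9 = 1 \cdot 9 = 9$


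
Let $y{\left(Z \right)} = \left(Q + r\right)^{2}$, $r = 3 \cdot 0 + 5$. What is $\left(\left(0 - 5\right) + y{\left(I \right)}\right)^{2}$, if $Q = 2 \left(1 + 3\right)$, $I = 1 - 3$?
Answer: $26896$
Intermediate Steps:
$I = -2$
$r = 5$ ($r = 0 + 5 = 5$)
$Q = 8$ ($Q = 2 \cdot 4 = 8$)
$y{\left(Z \right)} = 169$ ($y{\left(Z \right)} = \left(8 + 5\right)^{2} = 13^{2} = 169$)
$\left(\left(0 - 5\right) + y{\left(I \right)}\right)^{2} = \left(\left(0 - 5\right) + 169\right)^{2} = \left(-5 + 169\right)^{2} = 164^{2} = 26896$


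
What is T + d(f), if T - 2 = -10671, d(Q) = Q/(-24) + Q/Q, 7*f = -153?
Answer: -597357/56 ≈ -10667.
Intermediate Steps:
f = -153/7 (f = (⅐)*(-153) = -153/7 ≈ -21.857)
d(Q) = 1 - Q/24 (d(Q) = Q*(-1/24) + 1 = -Q/24 + 1 = 1 - Q/24)
T = -10669 (T = 2 - 10671 = -10669)
T + d(f) = -10669 + (1 - 1/24*(-153/7)) = -10669 + (1 + 51/56) = -10669 + 107/56 = -597357/56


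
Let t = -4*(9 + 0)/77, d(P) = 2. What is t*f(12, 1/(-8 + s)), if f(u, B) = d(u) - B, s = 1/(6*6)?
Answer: -21960/22099 ≈ -0.99371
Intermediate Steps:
s = 1/36 (s = (⅙)*(⅙) = 1/36 ≈ 0.027778)
f(u, B) = 2 - B
t = -36/77 (t = -4*9*(1/77) = -36*1/77 = -36/77 ≈ -0.46753)
t*f(12, 1/(-8 + s)) = -36*(2 - 1/(-8 + 1/36))/77 = -36*(2 - 1/(-287/36))/77 = -36*(2 - 1*(-36/287))/77 = -36*(2 + 36/287)/77 = -36/77*610/287 = -21960/22099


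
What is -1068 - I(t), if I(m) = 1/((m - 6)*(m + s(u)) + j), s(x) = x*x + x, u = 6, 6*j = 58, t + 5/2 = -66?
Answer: -25425888/23807 ≈ -1068.0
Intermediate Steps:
t = -137/2 (t = -5/2 - 66 = -137/2 ≈ -68.500)
j = 29/3 (j = (⅙)*58 = 29/3 ≈ 9.6667)
s(x) = x + x² (s(x) = x² + x = x + x²)
I(m) = 1/(29/3 + (-6 + m)*(42 + m)) (I(m) = 1/((m - 6)*(m + 6*(1 + 6)) + 29/3) = 1/((-6 + m)*(m + 6*7) + 29/3) = 1/((-6 + m)*(m + 42) + 29/3) = 1/((-6 + m)*(42 + m) + 29/3) = 1/(29/3 + (-6 + m)*(42 + m)))
-1068 - I(t) = -1068 - 3/(-727 + 3*(-137/2)² + 108*(-137/2)) = -1068 - 3/(-727 + 3*(18769/4) - 7398) = -1068 - 3/(-727 + 56307/4 - 7398) = -1068 - 3/23807/4 = -1068 - 3*4/23807 = -1068 - 1*12/23807 = -1068 - 12/23807 = -25425888/23807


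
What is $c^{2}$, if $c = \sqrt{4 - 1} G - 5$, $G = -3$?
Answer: $52 + 30 \sqrt{3} \approx 103.96$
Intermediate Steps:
$c = -5 - 3 \sqrt{3}$ ($c = \sqrt{4 - 1} \left(-3\right) - 5 = \sqrt{3} \left(-3\right) - 5 = - 3 \sqrt{3} - 5 = -5 - 3 \sqrt{3} \approx -10.196$)
$c^{2} = \left(-5 - 3 \sqrt{3}\right)^{2}$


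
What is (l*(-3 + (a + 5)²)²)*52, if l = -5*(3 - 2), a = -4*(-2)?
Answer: -7164560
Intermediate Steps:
a = 8
l = -5 (l = -5*1 = -5)
(l*(-3 + (a + 5)²)²)*52 = -5*(-3 + (8 + 5)²)²*52 = -5*(-3 + 13²)²*52 = -5*(-3 + 169)²*52 = -5*166²*52 = -5*27556*52 = -137780*52 = -7164560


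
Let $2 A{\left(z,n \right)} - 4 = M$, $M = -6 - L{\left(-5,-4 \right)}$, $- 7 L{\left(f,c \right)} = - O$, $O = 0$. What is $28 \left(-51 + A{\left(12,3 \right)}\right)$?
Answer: $-1456$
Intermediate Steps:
$L{\left(f,c \right)} = 0$ ($L{\left(f,c \right)} = - \frac{\left(-1\right) 0}{7} = \left(- \frac{1}{7}\right) 0 = 0$)
$M = -6$ ($M = -6 - 0 = -6 + 0 = -6$)
$A{\left(z,n \right)} = -1$ ($A{\left(z,n \right)} = 2 + \frac{1}{2} \left(-6\right) = 2 - 3 = -1$)
$28 \left(-51 + A{\left(12,3 \right)}\right) = 28 \left(-51 - 1\right) = 28 \left(-52\right) = -1456$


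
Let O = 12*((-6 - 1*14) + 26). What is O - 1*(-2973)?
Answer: 3045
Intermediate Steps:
O = 72 (O = 12*((-6 - 14) + 26) = 12*(-20 + 26) = 12*6 = 72)
O - 1*(-2973) = 72 - 1*(-2973) = 72 + 2973 = 3045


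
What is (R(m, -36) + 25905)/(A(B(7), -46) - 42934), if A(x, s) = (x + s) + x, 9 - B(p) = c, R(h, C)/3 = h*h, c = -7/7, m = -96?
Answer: -17851/14320 ≈ -1.2466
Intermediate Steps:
c = -1 (c = -7*1/7 = -1)
R(h, C) = 3*h**2 (R(h, C) = 3*(h*h) = 3*h**2)
B(p) = 10 (B(p) = 9 - 1*(-1) = 9 + 1 = 10)
A(x, s) = s + 2*x (A(x, s) = (s + x) + x = s + 2*x)
(R(m, -36) + 25905)/(A(B(7), -46) - 42934) = (3*(-96)**2 + 25905)/((-46 + 2*10) - 42934) = (3*9216 + 25905)/((-46 + 20) - 42934) = (27648 + 25905)/(-26 - 42934) = 53553/(-42960) = 53553*(-1/42960) = -17851/14320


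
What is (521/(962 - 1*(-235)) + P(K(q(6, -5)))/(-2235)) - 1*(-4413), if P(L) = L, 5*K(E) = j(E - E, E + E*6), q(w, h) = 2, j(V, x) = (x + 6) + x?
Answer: 19678721884/4458825 ≈ 4413.4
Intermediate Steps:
j(V, x) = 6 + 2*x (j(V, x) = (6 + x) + x = 6 + 2*x)
K(E) = 6/5 + 14*E/5 (K(E) = (6 + 2*(E + E*6))/5 = (6 + 2*(E + 6*E))/5 = (6 + 2*(7*E))/5 = (6 + 14*E)/5 = 6/5 + 14*E/5)
(521/(962 - 1*(-235)) + P(K(q(6, -5)))/(-2235)) - 1*(-4413) = (521/(962 - 1*(-235)) + (6/5 + (14/5)*2)/(-2235)) - 1*(-4413) = (521/(962 + 235) + (6/5 + 28/5)*(-1/2235)) + 4413 = (521/1197 + (34/5)*(-1/2235)) + 4413 = (521*(1/1197) - 34/11175) + 4413 = (521/1197 - 34/11175) + 4413 = 1927159/4458825 + 4413 = 19678721884/4458825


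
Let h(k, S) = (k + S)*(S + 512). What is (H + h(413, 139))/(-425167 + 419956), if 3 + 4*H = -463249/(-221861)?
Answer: -159452286977/2312235342 ≈ -68.960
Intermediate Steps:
h(k, S) = (512 + S)*(S + k) (h(k, S) = (S + k)*(512 + S) = (512 + S)*(S + k))
H = -101167/443722 (H = -¾ + (-463249/(-221861))/4 = -¾ + (-463249*(-1/221861))/4 = -¾ + (¼)*(463249/221861) = -¾ + 463249/887444 = -101167/443722 ≈ -0.22800)
(H + h(413, 139))/(-425167 + 419956) = (-101167/443722 + (139² + 512*139 + 512*413 + 139*413))/(-425167 + 419956) = (-101167/443722 + (19321 + 71168 + 211456 + 57407))/(-5211) = (-101167/443722 + 359352)*(-1/5211) = (159452286977/443722)*(-1/5211) = -159452286977/2312235342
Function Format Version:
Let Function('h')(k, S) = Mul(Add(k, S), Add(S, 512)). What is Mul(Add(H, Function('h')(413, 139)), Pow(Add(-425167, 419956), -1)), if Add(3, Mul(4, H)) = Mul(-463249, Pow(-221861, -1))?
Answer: Rational(-159452286977, 2312235342) ≈ -68.960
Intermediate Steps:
Function('h')(k, S) = Mul(Add(512, S), Add(S, k)) (Function('h')(k, S) = Mul(Add(S, k), Add(512, S)) = Mul(Add(512, S), Add(S, k)))
H = Rational(-101167, 443722) (H = Add(Rational(-3, 4), Mul(Rational(1, 4), Mul(-463249, Pow(-221861, -1)))) = Add(Rational(-3, 4), Mul(Rational(1, 4), Mul(-463249, Rational(-1, 221861)))) = Add(Rational(-3, 4), Mul(Rational(1, 4), Rational(463249, 221861))) = Add(Rational(-3, 4), Rational(463249, 887444)) = Rational(-101167, 443722) ≈ -0.22800)
Mul(Add(H, Function('h')(413, 139)), Pow(Add(-425167, 419956), -1)) = Mul(Add(Rational(-101167, 443722), Add(Pow(139, 2), Mul(512, 139), Mul(512, 413), Mul(139, 413))), Pow(Add(-425167, 419956), -1)) = Mul(Add(Rational(-101167, 443722), Add(19321, 71168, 211456, 57407)), Pow(-5211, -1)) = Mul(Add(Rational(-101167, 443722), 359352), Rational(-1, 5211)) = Mul(Rational(159452286977, 443722), Rational(-1, 5211)) = Rational(-159452286977, 2312235342)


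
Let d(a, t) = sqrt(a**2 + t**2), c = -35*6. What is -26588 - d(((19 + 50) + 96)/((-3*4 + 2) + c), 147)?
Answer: -26588 - 3*sqrt(38417)/4 ≈ -26735.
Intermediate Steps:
c = -210
-26588 - d(((19 + 50) + 96)/((-3*4 + 2) + c), 147) = -26588 - sqrt((((19 + 50) + 96)/((-3*4 + 2) - 210))**2 + 147**2) = -26588 - sqrt(((69 + 96)/((-12 + 2) - 210))**2 + 21609) = -26588 - sqrt((165/(-10 - 210))**2 + 21609) = -26588 - sqrt((165/(-220))**2 + 21609) = -26588 - sqrt((165*(-1/220))**2 + 21609) = -26588 - sqrt((-3/4)**2 + 21609) = -26588 - sqrt(9/16 + 21609) = -26588 - sqrt(345753/16) = -26588 - 3*sqrt(38417)/4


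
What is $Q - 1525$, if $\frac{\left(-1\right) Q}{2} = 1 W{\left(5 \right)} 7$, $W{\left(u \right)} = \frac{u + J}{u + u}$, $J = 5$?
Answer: $-1539$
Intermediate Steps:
$W{\left(u \right)} = \frac{5 + u}{2 u}$ ($W{\left(u \right)} = \frac{u + 5}{u + u} = \frac{5 + u}{2 u}$)
$Q = -14$ ($Q = - 2 \cdot 1 \frac{5 + 5}{2 \cdot 5} \cdot 7 = - 2 \cdot 1 \cdot \frac{1}{2} \cdot \frac{1}{5} \cdot 10 \cdot 7 = - 2 \cdot 1 \cdot 1 \cdot 7 = - 2 \cdot 1 \cdot 7 = \left(-2\right) 7 = -14$)
$Q - 1525 = -14 - 1525 = -1539$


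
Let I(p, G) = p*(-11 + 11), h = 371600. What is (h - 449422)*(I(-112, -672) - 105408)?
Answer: 8203061376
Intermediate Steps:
I(p, G) = 0 (I(p, G) = p*0 = 0)
(h - 449422)*(I(-112, -672) - 105408) = (371600 - 449422)*(0 - 105408) = -77822*(-105408) = 8203061376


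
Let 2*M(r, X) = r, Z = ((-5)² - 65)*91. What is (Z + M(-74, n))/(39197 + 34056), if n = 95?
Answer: -3677/73253 ≈ -0.050196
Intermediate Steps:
Z = -3640 (Z = (25 - 65)*91 = -40*91 = -3640)
M(r, X) = r/2
(Z + M(-74, n))/(39197 + 34056) = (-3640 + (½)*(-74))/(39197 + 34056) = (-3640 - 37)/73253 = -3677*1/73253 = -3677/73253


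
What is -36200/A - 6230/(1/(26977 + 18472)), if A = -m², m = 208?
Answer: -1531260431635/5408 ≈ -2.8315e+8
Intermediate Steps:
A = -43264 (A = -1*208² = -1*43264 = -43264)
-36200/A - 6230/(1/(26977 + 18472)) = -36200/(-43264) - 6230/(1/(26977 + 18472)) = -36200*(-1/43264) - 6230/(1/45449) = 4525/5408 - 6230/1/45449 = 4525/5408 - 6230*45449 = 4525/5408 - 283147270 = -1531260431635/5408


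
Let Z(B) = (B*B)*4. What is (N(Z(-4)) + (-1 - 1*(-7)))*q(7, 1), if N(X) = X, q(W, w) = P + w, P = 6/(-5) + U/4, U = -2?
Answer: -49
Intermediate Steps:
P = -17/10 (P = 6/(-5) - 2/4 = 6*(-⅕) - 2*¼ = -6/5 - ½ = -17/10 ≈ -1.7000)
q(W, w) = -17/10 + w
Z(B) = 4*B² (Z(B) = B²*4 = 4*B²)
(N(Z(-4)) + (-1 - 1*(-7)))*q(7, 1) = (4*(-4)² + (-1 - 1*(-7)))*(-17/10 + 1) = (4*16 + (-1 + 7))*(-7/10) = (64 + 6)*(-7/10) = 70*(-7/10) = -49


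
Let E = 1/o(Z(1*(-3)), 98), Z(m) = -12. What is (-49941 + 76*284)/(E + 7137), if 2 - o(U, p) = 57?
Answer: -1559635/392534 ≈ -3.9732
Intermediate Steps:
o(U, p) = -55 (o(U, p) = 2 - 1*57 = 2 - 57 = -55)
E = -1/55 (E = 1/(-55) = -1/55 ≈ -0.018182)
(-49941 + 76*284)/(E + 7137) = (-49941 + 76*284)/(-1/55 + 7137) = (-49941 + 21584)/(392534/55) = -28357*55/392534 = -1559635/392534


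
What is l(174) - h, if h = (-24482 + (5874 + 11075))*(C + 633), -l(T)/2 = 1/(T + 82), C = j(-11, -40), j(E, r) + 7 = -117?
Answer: 490790015/128 ≈ 3.8343e+6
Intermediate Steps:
j(E, r) = -124 (j(E, r) = -7 - 117 = -124)
C = -124
l(T) = -2/(82 + T) (l(T) = -2/(T + 82) = -2/(82 + T))
h = -3834297 (h = (-24482 + (5874 + 11075))*(-124 + 633) = (-24482 + 16949)*509 = -7533*509 = -3834297)
l(174) - h = -2/(82 + 174) - 1*(-3834297) = -2/256 + 3834297 = -2*1/256 + 3834297 = -1/128 + 3834297 = 490790015/128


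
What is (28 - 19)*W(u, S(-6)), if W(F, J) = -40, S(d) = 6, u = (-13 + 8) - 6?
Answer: -360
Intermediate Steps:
u = -11 (u = -5 - 6 = -11)
(28 - 19)*W(u, S(-6)) = (28 - 19)*(-40) = 9*(-40) = -360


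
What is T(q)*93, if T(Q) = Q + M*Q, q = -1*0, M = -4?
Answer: 0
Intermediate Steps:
q = 0
T(Q) = -3*Q (T(Q) = Q - 4*Q = -3*Q)
T(q)*93 = -3*0*93 = 0*93 = 0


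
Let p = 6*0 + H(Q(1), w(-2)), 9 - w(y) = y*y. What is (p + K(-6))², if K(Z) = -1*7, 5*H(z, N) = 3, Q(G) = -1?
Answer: 1024/25 ≈ 40.960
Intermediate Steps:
w(y) = 9 - y² (w(y) = 9 - y*y = 9 - y²)
H(z, N) = ⅗ (H(z, N) = (⅕)*3 = ⅗)
p = ⅗ (p = 6*0 + ⅗ = 0 + ⅗ = ⅗ ≈ 0.60000)
K(Z) = -7
(p + K(-6))² = (⅗ - 7)² = (-32/5)² = 1024/25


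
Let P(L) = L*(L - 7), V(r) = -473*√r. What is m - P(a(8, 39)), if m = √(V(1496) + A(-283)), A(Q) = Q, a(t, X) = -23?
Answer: -690 + I*√(283 + 946*√374) ≈ -690.0 + 136.3*I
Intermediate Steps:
P(L) = L*(-7 + L)
m = √(-283 - 946*√374) (m = √(-946*√374 - 283) = √(-283 - 946*√374) ≈ 136.3*I)
m - P(a(8, 39)) = √(-283 - 946*√374) - (-23)*(-7 - 23) = √(-283 - 946*√374) - (-23)*(-30) = √(-283 - 946*√374) - 1*690 = √(-283 - 946*√374) - 690 = -690 + √(-283 - 946*√374)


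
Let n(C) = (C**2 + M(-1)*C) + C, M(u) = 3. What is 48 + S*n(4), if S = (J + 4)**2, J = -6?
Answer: 176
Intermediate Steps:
n(C) = C**2 + 4*C (n(C) = (C**2 + 3*C) + C = C**2 + 4*C)
S = 4 (S = (-6 + 4)**2 = (-2)**2 = 4)
48 + S*n(4) = 48 + 4*(4*(4 + 4)) = 48 + 4*(4*8) = 48 + 4*32 = 48 + 128 = 176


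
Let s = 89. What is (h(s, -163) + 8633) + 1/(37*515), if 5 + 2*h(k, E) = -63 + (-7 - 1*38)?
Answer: 326850417/38110 ≈ 8576.5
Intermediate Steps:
h(k, E) = -113/2 (h(k, E) = -5/2 + (-63 + (-7 - 1*38))/2 = -5/2 + (-63 + (-7 - 38))/2 = -5/2 + (-63 - 45)/2 = -5/2 + (½)*(-108) = -5/2 - 54 = -113/2)
(h(s, -163) + 8633) + 1/(37*515) = (-113/2 + 8633) + 1/(37*515) = 17153/2 + 1/19055 = 326850417/38110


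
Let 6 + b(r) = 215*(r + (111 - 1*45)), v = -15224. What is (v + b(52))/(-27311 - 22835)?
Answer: -5070/25073 ≈ -0.20221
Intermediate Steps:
b(r) = 14184 + 215*r (b(r) = -6 + 215*(r + (111 - 1*45)) = -6 + 215*(r + (111 - 45)) = -6 + 215*(r + 66) = -6 + 215*(66 + r) = -6 + (14190 + 215*r) = 14184 + 215*r)
(v + b(52))/(-27311 - 22835) = (-15224 + (14184 + 215*52))/(-27311 - 22835) = (-15224 + (14184 + 11180))/(-50146) = (-15224 + 25364)*(-1/50146) = 10140*(-1/50146) = -5070/25073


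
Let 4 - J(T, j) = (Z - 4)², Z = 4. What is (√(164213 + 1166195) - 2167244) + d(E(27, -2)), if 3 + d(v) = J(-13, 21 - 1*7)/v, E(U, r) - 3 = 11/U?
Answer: -49846654/23 + 2*√332602 ≈ -2.1661e+6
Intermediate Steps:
E(U, r) = 3 + 11/U
J(T, j) = 4 (J(T, j) = 4 - (4 - 4)² = 4 - 1*0² = 4 - 1*0 = 4 + 0 = 4)
d(v) = -3 + 4/v
(√(164213 + 1166195) - 2167244) + d(E(27, -2)) = (√(164213 + 1166195) - 2167244) + (-3 + 4/(3 + 11/27)) = (√1330408 - 2167244) + (-3 + 4/(3 + 11*(1/27))) = (2*√332602 - 2167244) + (-3 + 4/(3 + 11/27)) = (-2167244 + 2*√332602) + (-3 + 4/(92/27)) = (-2167244 + 2*√332602) + (-3 + 4*(27/92)) = (-2167244 + 2*√332602) + (-3 + 27/23) = (-2167244 + 2*√332602) - 42/23 = -49846654/23 + 2*√332602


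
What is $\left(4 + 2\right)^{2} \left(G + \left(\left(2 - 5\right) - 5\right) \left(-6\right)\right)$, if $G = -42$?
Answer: $216$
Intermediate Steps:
$\left(4 + 2\right)^{2} \left(G + \left(\left(2 - 5\right) - 5\right) \left(-6\right)\right) = \left(4 + 2\right)^{2} \left(-42 + \left(\left(2 - 5\right) - 5\right) \left(-6\right)\right) = 6^{2} \left(-42 + \left(\left(2 - 5\right) - 5\right) \left(-6\right)\right) = 36 \left(-42 + \left(-3 - 5\right) \left(-6\right)\right) = 36 \left(-42 - -48\right) = 36 \left(-42 + 48\right) = 36 \cdot 6 = 216$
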